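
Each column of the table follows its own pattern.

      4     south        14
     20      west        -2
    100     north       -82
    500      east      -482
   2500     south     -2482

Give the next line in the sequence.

First component: ×5 each step, so 4, 20, 100, 500, 2500 → 12500.
Direction goes south, west, north, east, south → west (repeats south → west → north → east).
Third component goes 14, -2, -82, -482, -2482 → -12482 (together with the first component always sums to 18).
So the next line is 12500  west  -12482.

12500  west  -12482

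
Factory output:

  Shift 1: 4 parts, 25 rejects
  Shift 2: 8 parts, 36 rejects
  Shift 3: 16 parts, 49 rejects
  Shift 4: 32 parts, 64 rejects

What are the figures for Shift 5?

Parts goes 4, 8, 16, 32 → 64 (×2 each step).
For the rejects, perfect squares: 5², 6², 7², …: 25, 36, 49, 64 → 81.
Combining the parts gives 64 parts, 81 rejects.

64 parts, 81 rejects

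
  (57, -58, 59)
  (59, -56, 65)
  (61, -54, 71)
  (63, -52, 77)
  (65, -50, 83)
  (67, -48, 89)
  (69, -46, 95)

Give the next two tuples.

First entry: 57, 59, 61, 63, 65, 67, 69 → 71 → 73 (+2 each step).
Second entry: +2 each step, so -58, -56, -54, -52, -50, -48, -46 → -44 → -42.
For the third entry, +6 each step: 59, 65, 71, 77, 83, 89, 95 → 101 → 107.
So the next two tuples are (71, -44, 101) and (73, -42, 107).

(71, -44, 101), (73, -42, 107)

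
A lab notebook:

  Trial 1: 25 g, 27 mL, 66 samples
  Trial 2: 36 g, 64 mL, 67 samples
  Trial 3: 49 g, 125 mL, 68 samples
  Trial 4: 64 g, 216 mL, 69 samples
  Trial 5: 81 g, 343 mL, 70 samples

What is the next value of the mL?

G goes 25, 36, 49, 64, 81 → 100 (perfect squares: 5², 6², 7², …).
For the mL, perfect cubes: 3³, 4³, 5³, …: 27, 64, 125, 216, 343 → 512.
Samples: +1 each step; 66, 67, 68, 69, 70 → 71.

512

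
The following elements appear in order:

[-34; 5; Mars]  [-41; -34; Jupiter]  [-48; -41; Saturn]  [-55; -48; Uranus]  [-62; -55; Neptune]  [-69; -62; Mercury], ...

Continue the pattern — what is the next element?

[-76; -69; Venus]

First value — −7 each step: -34, -41, -48, -55, -62, -69 → -76.
Second value: 5, -34, -41, -48, -55, -62 → -69 (always the previous value of the first value).
Planet — runs through the planets Mercury→Neptune: Mars, Jupiter, Saturn, Uranus, Neptune, Mercury → Venus.
Putting it together: [-76; -69; Venus].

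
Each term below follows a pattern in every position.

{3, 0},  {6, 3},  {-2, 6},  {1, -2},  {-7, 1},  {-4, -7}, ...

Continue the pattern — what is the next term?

First part — alternating steps +3, −8, +3, −8, …: 3, 6, -2, 1, -7, -4 → -12.
Second part: always the previous value of the first part; 0, 3, 6, -2, 1, -7 → -4.
Putting it together: {-12, -4}.

{-12, -4}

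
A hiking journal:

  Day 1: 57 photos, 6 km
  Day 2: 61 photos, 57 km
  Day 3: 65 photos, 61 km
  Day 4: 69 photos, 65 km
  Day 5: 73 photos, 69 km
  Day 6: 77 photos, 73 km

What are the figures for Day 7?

For the photos, +4 each step: 57, 61, 65, 69, 73, 77 → 81.
Km: always the previous value of the photos; 6, 57, 61, 65, 69, 73 → 77.
So the next row is 81 photos, 77 km.

81 photos, 77 km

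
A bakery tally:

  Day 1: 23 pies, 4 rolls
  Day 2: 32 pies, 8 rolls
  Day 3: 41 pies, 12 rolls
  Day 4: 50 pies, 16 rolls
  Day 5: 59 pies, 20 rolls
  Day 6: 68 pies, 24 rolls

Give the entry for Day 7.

77 pies, 28 rolls

Pies — +9 each step: 23, 32, 41, 50, 59, 68 → 77.
Rolls — +4 each step: 4, 8, 12, 16, 20, 24 → 28.
Putting it together: 77 pies, 28 rolls.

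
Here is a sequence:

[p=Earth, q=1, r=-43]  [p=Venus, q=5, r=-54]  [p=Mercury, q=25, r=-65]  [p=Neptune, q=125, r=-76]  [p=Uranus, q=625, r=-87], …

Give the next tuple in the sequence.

[p=Saturn, q=3125, r=-98]

P: Earth, Venus, Mercury, Neptune, Uranus → Saturn (runs backward through the planets Mercury→Neptune).
Q goes 1, 5, 25, 125, 625 → 3125 (×5 each step).
R — −11 each step: -43, -54, -65, -76, -87 → -98.
Combining the parts gives [p=Saturn, q=3125, r=-98].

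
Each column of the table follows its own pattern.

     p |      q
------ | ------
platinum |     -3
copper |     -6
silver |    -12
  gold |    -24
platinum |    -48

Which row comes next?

For the column p, repeats platinum → copper → silver → gold: platinum, copper, silver, gold, platinum → copper.
Column q: -3, -6, -12, -24, -48 → -96 (×2 each step).
So the next row is copper  -96.

copper  -96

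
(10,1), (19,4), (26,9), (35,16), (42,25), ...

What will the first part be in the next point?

51

First part: 10, 19, 26, 35, 42 → 51 (alternating steps +9, +7, +9, +7, …).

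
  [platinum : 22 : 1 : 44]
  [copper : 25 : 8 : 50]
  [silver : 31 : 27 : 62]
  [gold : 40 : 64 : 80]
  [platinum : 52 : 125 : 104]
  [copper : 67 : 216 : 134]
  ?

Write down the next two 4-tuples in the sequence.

Metal: platinum, copper, silver, gold, platinum, copper → silver → gold (repeats platinum → copper → silver → gold).
For the second coordinate, differences are 3, 6, 9, … (increasing by 3 each time): 22, 25, 31, 40, 52, 67 → 85 → 106.
For the third coordinate, perfect cubes: 1³, 2³, 3³, …: 1, 8, 27, 64, 125, 216 → 343 → 512.
Fourth coordinate goes 44, 50, 62, 80, 104, 134 → 170 → 212 (always 2 × the second coordinate).
Putting the parts together: [silver : 85 : 343 : 170] and then [gold : 106 : 512 : 212].

[silver : 85 : 343 : 170], [gold : 106 : 512 : 212]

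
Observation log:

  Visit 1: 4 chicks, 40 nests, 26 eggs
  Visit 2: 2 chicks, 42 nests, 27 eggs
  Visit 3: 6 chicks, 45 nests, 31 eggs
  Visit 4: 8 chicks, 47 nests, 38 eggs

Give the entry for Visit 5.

14 chicks, 50 nests, 48 eggs

Chicks: each term is the sum of the two before it; 4, 2, 6, 8 → 14.
For the nests, alternating steps +2, +3, +2, +3, …: 40, 42, 45, 47 → 50.
Eggs: 26, 27, 31, 38 → 48 (differences are 1, 4, 7, … (increasing by 3 each time)).
Putting it together: 14 chicks, 50 nests, 48 eggs.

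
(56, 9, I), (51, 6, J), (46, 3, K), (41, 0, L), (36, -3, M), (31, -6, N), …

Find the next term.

For the first entry, −5 each step: 56, 51, 46, 41, 36, 31 → 26.
Second entry — −3 each step: 9, 6, 3, 0, -3, -6 → -9.
For the letter, letters move forward 1 place in the alphabet: I, J, K, L, M, N → O.
Combining the parts gives (26, -9, O).

(26, -9, O)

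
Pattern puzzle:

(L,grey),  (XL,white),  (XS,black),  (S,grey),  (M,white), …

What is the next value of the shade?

Shade: grey, white, black, grey, white → black (repeats grey → white → black).

black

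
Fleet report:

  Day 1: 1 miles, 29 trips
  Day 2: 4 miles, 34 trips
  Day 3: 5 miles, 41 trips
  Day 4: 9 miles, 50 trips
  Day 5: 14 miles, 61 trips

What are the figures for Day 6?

Miles: each term is the sum of the two before it, so 1, 4, 5, 9, 14 → 23.
Trips: differences are 5, 7, 9, … (increasing by 2 each time); 29, 34, 41, 50, 61 → 74.
So the next row is 23 miles, 74 trips.

23 miles, 74 trips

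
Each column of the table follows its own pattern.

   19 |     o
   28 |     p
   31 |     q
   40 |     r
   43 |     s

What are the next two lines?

First component — alternating steps +9, +3, +9, +3, …: 19, 28, 31, 40, 43 → 52 → 55.
Letter: o, p, q, r, s → t → u (letters move forward 1 place in the alphabet).
So the next two lines are 52  t and 55  u.

52  t; 55  u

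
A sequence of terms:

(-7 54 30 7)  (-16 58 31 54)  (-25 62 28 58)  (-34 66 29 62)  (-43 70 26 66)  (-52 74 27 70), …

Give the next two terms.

(-61 78 24 74), (-70 82 25 78)

First slot — −9 each step: -7, -16, -25, -34, -43, -52 → -61 → -70.
Second slot: +4 each step, so 54, 58, 62, 66, 70, 74 → 78 → 82.
Third slot: alternating steps +1, −3, +1, −3, …, so 30, 31, 28, 29, 26, 27 → 24 → 25.
For the fourth slot, always the previous value of the second slot: 7, 54, 58, 62, 66, 70 → 74 → 78.
So the next two terms are (-61 78 24 74) and (-70 82 25 78).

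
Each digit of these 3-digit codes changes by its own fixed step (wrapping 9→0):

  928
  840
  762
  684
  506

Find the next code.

428

For the first digit, −1 each step, mod 10: 9, 8, 7, 6, 5 → 4.
Second digit: +2 each step, mod 10; 2, 4, 6, 8, 0 → 2.
For the third digit, +2 each step, mod 10: 8, 0, 2, 4, 6 → 8.
So the next code is 428.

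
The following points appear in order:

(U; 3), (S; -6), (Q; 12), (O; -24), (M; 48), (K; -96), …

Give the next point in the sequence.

Letter goes U, S, Q, O, M, K → I (letters move back 2 places in the alphabet).
Second coordinate: ×(-2) each step, so 3, -6, 12, -24, 48, -96 → 192.
So the next point is (I; 192).

(I; 192)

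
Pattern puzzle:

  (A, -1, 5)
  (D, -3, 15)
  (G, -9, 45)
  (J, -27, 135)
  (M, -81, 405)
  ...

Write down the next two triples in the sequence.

For the letter, letters move forward 3 places in the alphabet: A, D, G, J, M → P → S.
For the second part, ×3 each step: -1, -3, -9, -27, -81 → -243 → -729.
For the third part, ×3 each step: 5, 15, 45, 135, 405 → 1215 → 3645.
So the next two triples are (P, -243, 1215) and (S, -729, 3645).

(P, -243, 1215), (S, -729, 3645)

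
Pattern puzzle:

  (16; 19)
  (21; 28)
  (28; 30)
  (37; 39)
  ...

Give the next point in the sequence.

First value: differences are 5, 7, 9, … (increasing by 2 each time); 16, 21, 28, 37 → 48.
Second value goes 19, 28, 30, 39 → 41 (alternating steps +9, +2, +9, +2, …).
Combining the parts gives (48; 41).

(48; 41)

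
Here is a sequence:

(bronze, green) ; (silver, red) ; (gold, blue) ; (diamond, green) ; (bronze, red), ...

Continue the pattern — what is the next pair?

Rank: repeats bronze → silver → gold → diamond, so bronze, silver, gold, diamond, bronze → silver.
Colour: repeats green → red → blue; green, red, blue, green, red → blue.
So the next pair is (silver, blue).

(silver, blue)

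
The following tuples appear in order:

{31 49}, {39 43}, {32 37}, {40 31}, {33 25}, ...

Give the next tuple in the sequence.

First coordinate: alternating steps +8, −7, +8, −7, …; 31, 39, 32, 40, 33 → 41.
Second coordinate: 49, 43, 37, 31, 25 → 19 (−6 each step).
So the next tuple is {41 19}.

{41 19}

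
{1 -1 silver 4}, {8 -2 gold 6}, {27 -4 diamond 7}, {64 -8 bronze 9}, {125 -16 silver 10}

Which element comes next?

First slot: 1, 8, 27, 64, 125 → 216 (perfect cubes: 1³, 2³, 3³, …).
Second slot: ×2 each step; -1, -2, -4, -8, -16 → -32.
Rank: repeats silver → gold → diamond → bronze; silver, gold, diamond, bronze, silver → gold.
Fourth slot: 4, 6, 7, 9, 10 → 12 (alternating steps +2, +1, +2, +1, …).
Combining the parts gives {216 -32 gold 12}.

{216 -32 gold 12}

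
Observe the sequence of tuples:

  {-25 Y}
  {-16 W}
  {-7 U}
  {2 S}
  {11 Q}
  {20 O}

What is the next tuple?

First component goes -25, -16, -7, 2, 11, 20 → 29 (+9 each step).
Letter — letters move back 2 places in the alphabet: Y, W, U, S, Q, O → M.
Putting it together: {29 M}.

{29 M}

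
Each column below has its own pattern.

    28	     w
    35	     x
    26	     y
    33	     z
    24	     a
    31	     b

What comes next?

22  c

First component: alternating steps +7, −9, +7, −9, …; 28, 35, 26, 33, 24, 31 → 22.
For the letter, letters move forward 1 place in the alphabet, wrapping Z→A: w, x, y, z, a, b → c.
Combining the parts gives 22  c.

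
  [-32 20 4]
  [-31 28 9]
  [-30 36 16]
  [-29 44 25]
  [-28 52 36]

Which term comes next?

First component: +1 each step; -32, -31, -30, -29, -28 → -27.
Second component goes 20, 28, 36, 44, 52 → 60 (+8 each step).
Third component: perfect squares: 2², 3², 4², …, so 4, 9, 16, 25, 36 → 49.
So the next term is [-27 60 49].

[-27 60 49]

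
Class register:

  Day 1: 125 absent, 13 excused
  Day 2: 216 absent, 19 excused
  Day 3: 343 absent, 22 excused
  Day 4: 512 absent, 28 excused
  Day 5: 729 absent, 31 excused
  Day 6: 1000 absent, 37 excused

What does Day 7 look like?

1331 absent, 40 excused

Absent: perfect cubes: 5³, 6³, 7³, …, so 125, 216, 343, 512, 729, 1000 → 1331.
Excused: alternating steps +6, +3, +6, +3, …, so 13, 19, 22, 28, 31, 37 → 40.
Combining the parts gives 1331 absent, 40 excused.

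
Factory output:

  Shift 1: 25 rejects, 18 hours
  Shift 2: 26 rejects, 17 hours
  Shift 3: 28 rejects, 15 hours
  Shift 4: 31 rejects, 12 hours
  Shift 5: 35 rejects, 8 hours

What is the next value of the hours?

3

For the rejects, differences are 1, 2, 3, … (increasing by 1 each time): 25, 26, 28, 31, 35 → 40.
Hours goes 18, 17, 15, 12, 8 → 3 (together with the rejects always sums to 43).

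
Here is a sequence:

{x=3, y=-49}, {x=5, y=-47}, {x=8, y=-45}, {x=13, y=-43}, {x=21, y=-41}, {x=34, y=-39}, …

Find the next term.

{x=55, y=-37}

X: each term is the sum of the two before it; 3, 5, 8, 13, 21, 34 → 55.
Y — +2 each step: -49, -47, -45, -43, -41, -39 → -37.
Putting it together: {x=55, y=-37}.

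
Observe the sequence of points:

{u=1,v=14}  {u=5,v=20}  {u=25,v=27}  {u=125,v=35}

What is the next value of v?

44

V goes 14, 20, 27, 35 → 44 (differences are 6, 7, 8, … (increasing by 1 each time)).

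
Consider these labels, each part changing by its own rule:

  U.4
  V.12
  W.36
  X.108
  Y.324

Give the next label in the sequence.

Z.972

For the letter, letters move forward 1 place in the alphabet: U, V, W, X, Y → Z.
Second component: 4, 12, 36, 108, 324 → 972 (×3 each step).
Combining the parts gives Z.972.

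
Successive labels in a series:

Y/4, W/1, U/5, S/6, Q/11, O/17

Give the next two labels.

Letter: letters move back 2 places in the alphabet, so Y, W, U, S, Q, O → M → K.
Second component: 4, 1, 5, 6, 11, 17 → 28 → 45 (each term is the sum of the two before it).
So the next two labels are M/28 and K/45.

M/28, K/45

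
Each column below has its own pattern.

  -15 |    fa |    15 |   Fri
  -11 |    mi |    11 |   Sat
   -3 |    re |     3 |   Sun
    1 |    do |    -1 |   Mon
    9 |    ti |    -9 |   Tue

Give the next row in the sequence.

First component: -15, -11, -3, 1, 9 → 13 (alternating steps +4, +8, +4, +8, …).
Note goes fa, mi, re, do, ti → la (runs backward through the solfège scale do→ti).
For the third component, always the negative of the first component: 15, 11, 3, -1, -9 → -13.
Day: runs through the weekdays Mon→Sun; Fri, Sat, Sun, Mon, Tue → Wed.
So the next row is 13  la  -13  Wed.

13  la  -13  Wed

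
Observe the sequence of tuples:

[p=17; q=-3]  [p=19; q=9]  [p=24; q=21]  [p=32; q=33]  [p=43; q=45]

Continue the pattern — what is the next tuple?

[p=57; q=57]

P: 17, 19, 24, 32, 43 → 57 (differences are 2, 5, 8, … (increasing by 3 each time)).
Q: +12 each step, so -3, 9, 21, 33, 45 → 57.
So the next tuple is [p=57; q=57].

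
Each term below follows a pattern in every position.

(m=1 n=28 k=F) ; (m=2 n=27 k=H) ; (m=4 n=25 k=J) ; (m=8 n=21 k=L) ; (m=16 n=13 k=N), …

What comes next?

M — ×2 each step: 1, 2, 4, 8, 16 → 32.
For the n, together with the m always sums to 29: 28, 27, 25, 21, 13 → -3.
K — letters move forward 2 places in the alphabet: F, H, J, L, N → P.
Putting it together: (m=32 n=-3 k=P).

(m=32 n=-3 k=P)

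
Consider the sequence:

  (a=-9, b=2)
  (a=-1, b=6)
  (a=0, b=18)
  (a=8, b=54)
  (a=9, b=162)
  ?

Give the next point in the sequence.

(a=17, b=486)

A — alternating steps +8, +1, +8, +1, …: -9, -1, 0, 8, 9 → 17.
B: ×3 each step; 2, 6, 18, 54, 162 → 486.
Putting it together: (a=17, b=486).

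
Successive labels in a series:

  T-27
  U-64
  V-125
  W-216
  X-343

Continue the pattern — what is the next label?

Y-512

For the letter, letters move forward 1 place in the alphabet: T, U, V, W, X → Y.
Second component — perfect cubes: 3³, 4³, 5³, …: 27, 64, 125, 216, 343 → 512.
Putting it together: Y-512.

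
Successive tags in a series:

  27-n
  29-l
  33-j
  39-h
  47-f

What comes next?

First component — differences are 2, 4, 6, … (increasing by 2 each time): 27, 29, 33, 39, 47 → 57.
Letter: letters move back 2 places in the alphabet; n, l, j, h, f → d.
Putting it together: 57-d.

57-d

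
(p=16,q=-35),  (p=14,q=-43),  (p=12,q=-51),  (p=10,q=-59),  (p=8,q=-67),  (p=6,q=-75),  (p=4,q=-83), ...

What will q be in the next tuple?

Q: -35, -43, -51, -59, -67, -75, -83 → -91 (−8 each step).

-91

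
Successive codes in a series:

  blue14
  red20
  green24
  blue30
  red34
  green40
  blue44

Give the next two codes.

red50, green54

Colour: repeats blue → red → green; blue, red, green, blue, red, green, blue → red → green.
For the second component, alternating steps +6, +4, +6, +4, …: 14, 20, 24, 30, 34, 40, 44 → 50 → 54.
So the next two codes are red50 and green54.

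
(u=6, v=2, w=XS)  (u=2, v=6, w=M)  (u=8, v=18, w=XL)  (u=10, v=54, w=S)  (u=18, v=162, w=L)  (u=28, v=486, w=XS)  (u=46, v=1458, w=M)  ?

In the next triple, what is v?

4374

U: each term is the sum of the two before it; 6, 2, 8, 10, 18, 28, 46 → 74.
V: 2, 6, 18, 54, 162, 486, 1458 → 4374 (×3 each step).
W: repeats XS → M → XL → S → L; XS, M, XL, S, L, XS, M → XL.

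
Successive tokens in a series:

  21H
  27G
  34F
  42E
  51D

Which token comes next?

61C

First component: 21, 27, 34, 42, 51 → 61 (differences are 6, 7, 8, … (increasing by 1 each time)).
Letter: H, G, F, E, D → C (letters move back 1 place in the alphabet).
So the next token is 61C.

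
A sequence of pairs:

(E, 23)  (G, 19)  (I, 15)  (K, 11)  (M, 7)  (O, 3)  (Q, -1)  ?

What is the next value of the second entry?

-5

For the second entry, −4 each step: 23, 19, 15, 11, 7, 3, -1 → -5.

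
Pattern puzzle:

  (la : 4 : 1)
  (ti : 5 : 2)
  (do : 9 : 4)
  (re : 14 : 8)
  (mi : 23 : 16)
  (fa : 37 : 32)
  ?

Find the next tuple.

(sol : 60 : 64)

Note goes la, ti, do, re, mi, fa → sol (runs through the solfège scale do→ti).
Second slot goes 4, 5, 9, 14, 23, 37 → 60 (each term is the sum of the two before it).
Third slot: 1, 2, 4, 8, 16, 32 → 64 (×2 each step).
Putting it together: (sol : 60 : 64).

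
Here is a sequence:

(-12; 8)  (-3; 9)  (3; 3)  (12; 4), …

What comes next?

(18; -2)

First part: alternating steps +9, +6, +9, +6, …; -12, -3, 3, 12 → 18.
Second part goes 8, 9, 3, 4 → -2 (alternating steps +1, −6, +1, −6, …).
So the next tuple is (18; -2).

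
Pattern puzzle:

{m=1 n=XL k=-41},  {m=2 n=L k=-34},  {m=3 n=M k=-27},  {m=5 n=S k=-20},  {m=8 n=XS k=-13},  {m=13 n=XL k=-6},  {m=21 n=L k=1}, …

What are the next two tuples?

{m=34 n=M k=8}, {m=55 n=S k=15}

For the m, each term is the sum of the two before it: 1, 2, 3, 5, 8, 13, 21 → 34 → 55.
For the n, repeats XL → L → M → S → XS: XL, L, M, S, XS, XL, L → M → S.
K — +7 each step: -41, -34, -27, -20, -13, -6, 1 → 8 → 15.
Putting the parts together: {m=34 n=M k=8} and then {m=55 n=S k=15}.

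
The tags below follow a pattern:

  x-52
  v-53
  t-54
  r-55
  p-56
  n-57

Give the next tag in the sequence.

l-58

Letter: letters move back 2 places in the alphabet; x, v, t, r, p, n → l.
Second component: +1 each step, so 52, 53, 54, 55, 56, 57 → 58.
So the next tag is l-58.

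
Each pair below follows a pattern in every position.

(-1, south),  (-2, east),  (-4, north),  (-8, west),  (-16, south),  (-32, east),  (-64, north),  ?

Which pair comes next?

First entry goes -1, -2, -4, -8, -16, -32, -64 → -128 (×2 each step).
Direction: repeats south → east → north → west, so south, east, north, west, south, east, north → west.
So the next pair is (-128, west).

(-128, west)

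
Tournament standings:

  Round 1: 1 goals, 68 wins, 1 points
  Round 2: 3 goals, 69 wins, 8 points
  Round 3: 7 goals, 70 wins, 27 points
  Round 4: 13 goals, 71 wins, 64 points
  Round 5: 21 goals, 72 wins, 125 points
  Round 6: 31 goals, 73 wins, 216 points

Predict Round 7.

Goals goes 1, 3, 7, 13, 21, 31 → 43 (differences are 2, 4, 6, … (increasing by 2 each time)).
Wins: +1 each step, so 68, 69, 70, 71, 72, 73 → 74.
Points: perfect cubes: 1³, 2³, 3³, …; 1, 8, 27, 64, 125, 216 → 343.
Putting it together: 43 goals, 74 wins, 343 points.

43 goals, 74 wins, 343 points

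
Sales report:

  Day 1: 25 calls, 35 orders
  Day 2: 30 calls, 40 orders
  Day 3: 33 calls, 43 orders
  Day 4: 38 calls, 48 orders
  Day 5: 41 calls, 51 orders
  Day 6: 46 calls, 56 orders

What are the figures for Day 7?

49 calls, 59 orders

Calls: alternating steps +5, +3, +5, +3, …, so 25, 30, 33, 38, 41, 46 → 49.
Orders: always 10 more than the calls, so 35, 40, 43, 48, 51, 56 → 59.
So the next line is 49 calls, 59 orders.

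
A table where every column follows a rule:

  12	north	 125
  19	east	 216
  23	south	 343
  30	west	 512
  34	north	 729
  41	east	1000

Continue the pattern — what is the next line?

45  south  1331

First component — alternating steps +7, +4, +7, +4, …: 12, 19, 23, 30, 34, 41 → 45.
Direction: north, east, south, west, north, east → south (repeats north → east → south → west).
Third component goes 125, 216, 343, 512, 729, 1000 → 1331 (perfect cubes: 5³, 6³, 7³, …).
Combining the parts gives 45  south  1331.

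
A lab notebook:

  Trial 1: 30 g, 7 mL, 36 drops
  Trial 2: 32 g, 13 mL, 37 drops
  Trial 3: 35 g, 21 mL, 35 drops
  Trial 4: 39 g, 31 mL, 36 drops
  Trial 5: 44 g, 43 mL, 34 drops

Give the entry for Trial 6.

50 g, 57 mL, 35 drops

For the g, differences are 2, 3, 4, … (increasing by 1 each time): 30, 32, 35, 39, 44 → 50.
ML goes 7, 13, 21, 31, 43 → 57 (differences are 6, 8, 10, … (increasing by 2 each time)).
Drops: alternating steps +1, −2, +1, −2, …, so 36, 37, 35, 36, 34 → 35.
Combining the parts gives 50 g, 57 mL, 35 drops.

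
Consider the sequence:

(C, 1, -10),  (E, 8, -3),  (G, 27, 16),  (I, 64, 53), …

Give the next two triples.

Letter: letters move forward 2 places in the alphabet, so C, E, G, I → K → M.
For the second entry, perfect cubes: 1³, 2³, 3³, …: 1, 8, 27, 64 → 125 → 216.
Third entry: always 11 less than the second entry, so -10, -3, 16, 53 → 114 → 205.
So the next two triples are (K, 125, 114) and (M, 216, 205).

(K, 125, 114), (M, 216, 205)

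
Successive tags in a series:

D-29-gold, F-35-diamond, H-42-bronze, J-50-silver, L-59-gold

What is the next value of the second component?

69

Second component: differences are 6, 7, 8, … (increasing by 1 each time), so 29, 35, 42, 50, 59 → 69.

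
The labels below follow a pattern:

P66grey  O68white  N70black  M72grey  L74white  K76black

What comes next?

Letter goes P, O, N, M, L, K → J (letters move back 1 place in the alphabet).
Second component: 66, 68, 70, 72, 74, 76 → 78 (+2 each step).
Shade: repeats grey → white → black, so grey, white, black, grey, white, black → grey.
Putting it together: J78grey.

J78grey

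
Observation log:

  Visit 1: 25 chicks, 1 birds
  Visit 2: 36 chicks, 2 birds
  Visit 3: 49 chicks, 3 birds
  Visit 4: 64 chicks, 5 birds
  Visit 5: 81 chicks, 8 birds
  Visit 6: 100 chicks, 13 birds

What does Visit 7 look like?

Chicks: 25, 36, 49, 64, 81, 100 → 121 (perfect squares: 5², 6², 7², …).
Birds goes 1, 2, 3, 5, 8, 13 → 21 (each term is the sum of the two before it).
Putting it together: 121 chicks, 21 birds.

121 chicks, 21 birds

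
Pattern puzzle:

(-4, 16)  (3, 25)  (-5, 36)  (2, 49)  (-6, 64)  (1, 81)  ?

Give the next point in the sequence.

First component: alternating steps +7, −8, +7, −8, …, so -4, 3, -5, 2, -6, 1 → -7.
For the second component, perfect squares: 4², 5², 6², …: 16, 25, 36, 49, 64, 81 → 100.
Putting it together: (-7, 100).

(-7, 100)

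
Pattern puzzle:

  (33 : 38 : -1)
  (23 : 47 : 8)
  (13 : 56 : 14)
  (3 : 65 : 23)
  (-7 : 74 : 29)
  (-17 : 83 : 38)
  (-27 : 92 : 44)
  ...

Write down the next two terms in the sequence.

First slot — −10 each step: 33, 23, 13, 3, -7, -17, -27 → -37 → -47.
Second slot — +9 each step: 38, 47, 56, 65, 74, 83, 92 → 101 → 110.
Third slot: alternating steps +9, +6, +9, +6, …, so -1, 8, 14, 23, 29, 38, 44 → 53 → 59.
So the next two terms are (-37 : 101 : 53) and (-47 : 110 : 59).

(-37 : 101 : 53), (-47 : 110 : 59)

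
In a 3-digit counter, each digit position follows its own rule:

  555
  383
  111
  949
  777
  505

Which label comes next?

First digit goes 5, 3, 1, 9, 7, 5 → 3 (−2 each step, mod 10).
For the second digit, +3 each step, mod 10: 5, 8, 1, 4, 7, 0 → 3.
For the third digit, −2 each step, mod 10: 5, 3, 1, 9, 7, 5 → 3.
So the next label is 333.

333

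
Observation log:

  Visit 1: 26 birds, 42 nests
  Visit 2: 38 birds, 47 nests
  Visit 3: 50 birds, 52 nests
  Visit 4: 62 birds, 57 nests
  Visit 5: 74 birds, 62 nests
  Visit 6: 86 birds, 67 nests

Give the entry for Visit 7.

98 birds, 72 nests

Birds — +12 each step: 26, 38, 50, 62, 74, 86 → 98.
Nests: +5 each step, so 42, 47, 52, 57, 62, 67 → 72.
Putting it together: 98 birds, 72 nests.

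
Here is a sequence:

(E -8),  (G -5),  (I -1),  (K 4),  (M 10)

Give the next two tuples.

Letter: letters move forward 2 places in the alphabet, so E, G, I, K, M → O → Q.
Second coordinate — differences are 3, 4, 5, … (increasing by 1 each time): -8, -5, -1, 4, 10 → 17 → 25.
Putting the parts together: (O 17) and then (Q 25).

(O 17), (Q 25)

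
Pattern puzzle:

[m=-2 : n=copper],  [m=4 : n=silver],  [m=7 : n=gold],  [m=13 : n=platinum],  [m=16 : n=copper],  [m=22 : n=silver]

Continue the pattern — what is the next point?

M: alternating steps +6, +3, +6, +3, …; -2, 4, 7, 13, 16, 22 → 25.
N: copper, silver, gold, platinum, copper, silver → gold (repeats copper → silver → gold → platinum).
Combining the parts gives [m=25 : n=gold].

[m=25 : n=gold]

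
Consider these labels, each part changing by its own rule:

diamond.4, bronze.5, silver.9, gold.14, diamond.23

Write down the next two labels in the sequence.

Rank: repeats diamond → bronze → silver → gold, so diamond, bronze, silver, gold, diamond → bronze → silver.
Second component: each term is the sum of the two before it; 4, 5, 9, 14, 23 → 37 → 60.
Putting the parts together: bronze.37 and then silver.60.

bronze.37, silver.60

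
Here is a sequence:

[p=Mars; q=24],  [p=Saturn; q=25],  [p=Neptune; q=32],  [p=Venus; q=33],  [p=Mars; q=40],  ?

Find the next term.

[p=Saturn; q=41]

P: repeats Mars → Saturn → Neptune → Venus, so Mars, Saturn, Neptune, Venus, Mars → Saturn.
Q: alternating steps +1, +7, +1, +7, …; 24, 25, 32, 33, 40 → 41.
Combining the parts gives [p=Saturn; q=41].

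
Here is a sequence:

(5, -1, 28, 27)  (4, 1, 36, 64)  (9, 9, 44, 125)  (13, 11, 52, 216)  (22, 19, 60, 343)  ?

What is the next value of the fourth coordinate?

512

First coordinate: 5, 4, 9, 13, 22 → 35 (each term is the sum of the two before it).
For the second coordinate, alternating steps +2, +8, +2, +8, …: -1, 1, 9, 11, 19 → 21.
For the third coordinate, +8 each step: 28, 36, 44, 52, 60 → 68.
For the fourth coordinate, perfect cubes: 3³, 4³, 5³, …: 27, 64, 125, 216, 343 → 512.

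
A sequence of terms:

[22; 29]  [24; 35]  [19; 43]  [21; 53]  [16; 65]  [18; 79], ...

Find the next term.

First slot: 22, 24, 19, 21, 16, 18 → 13 (alternating steps +2, −5, +2, −5, …).
Second slot — differences are 6, 8, 10, … (increasing by 2 each time): 29, 35, 43, 53, 65, 79 → 95.
Putting it together: [13; 95].

[13; 95]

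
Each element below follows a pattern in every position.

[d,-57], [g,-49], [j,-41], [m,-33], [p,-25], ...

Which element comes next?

Letter goes d, g, j, m, p → s (letters move forward 3 places in the alphabet).
Second coordinate: -57, -49, -41, -33, -25 → -17 (+8 each step).
So the next element is [s,-17].

[s,-17]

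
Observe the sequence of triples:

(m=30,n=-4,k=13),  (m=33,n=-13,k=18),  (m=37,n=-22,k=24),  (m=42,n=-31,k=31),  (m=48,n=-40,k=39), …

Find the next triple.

M: 30, 33, 37, 42, 48 → 55 (differences are 3, 4, 5, … (increasing by 1 each time)).
N: −9 each step, so -4, -13, -22, -31, -40 → -49.
K: differences are 5, 6, 7, … (increasing by 1 each time); 13, 18, 24, 31, 39 → 48.
Putting it together: (m=55,n=-49,k=48).

(m=55,n=-49,k=48)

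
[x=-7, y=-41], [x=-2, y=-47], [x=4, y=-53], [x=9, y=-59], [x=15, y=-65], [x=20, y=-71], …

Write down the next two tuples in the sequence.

[x=26, y=-77], [x=31, y=-83]

X: alternating steps +5, +6, +5, +6, …, so -7, -2, 4, 9, 15, 20 → 26 → 31.
Y: −6 each step; -41, -47, -53, -59, -65, -71 → -77 → -83.
Putting the parts together: [x=26, y=-77] and then [x=31, y=-83].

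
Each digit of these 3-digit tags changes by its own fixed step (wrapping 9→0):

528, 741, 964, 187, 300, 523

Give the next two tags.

First digit — +2 each step, mod 10: 5, 7, 9, 1, 3, 5 → 7 → 9.
Second digit: +2 each step, mod 10, so 2, 4, 6, 8, 0, 2 → 4 → 6.
Third digit — +3 each step, mod 10: 8, 1, 4, 7, 0, 3 → 6 → 9.
So the next two tags are 746 and 969.

746 then 969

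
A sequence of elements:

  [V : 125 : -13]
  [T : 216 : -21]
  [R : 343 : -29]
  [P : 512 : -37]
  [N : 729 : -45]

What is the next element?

[L : 1000 : -53]

Letter: V, T, R, P, N → L (letters move back 2 places in the alphabet).
Second value goes 125, 216, 343, 512, 729 → 1000 (perfect cubes: 5³, 6³, 7³, …).
Third value: -13, -21, -29, -37, -45 → -53 (−8 each step).
Combining the parts gives [L : 1000 : -53].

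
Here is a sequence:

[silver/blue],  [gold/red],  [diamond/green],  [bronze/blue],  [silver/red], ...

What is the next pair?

[gold/green]

Rank: repeats silver → gold → diamond → bronze, so silver, gold, diamond, bronze, silver → gold.
Colour: blue, red, green, blue, red → green (repeats blue → red → green).
So the next pair is [gold/green].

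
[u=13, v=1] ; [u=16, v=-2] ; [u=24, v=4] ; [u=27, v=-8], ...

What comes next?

[u=35, v=16]

For the u, alternating steps +3, +8, +3, +8, …: 13, 16, 24, 27 → 35.
V: ×(-2) each step; 1, -2, 4, -8 → 16.
Putting it together: [u=35, v=16].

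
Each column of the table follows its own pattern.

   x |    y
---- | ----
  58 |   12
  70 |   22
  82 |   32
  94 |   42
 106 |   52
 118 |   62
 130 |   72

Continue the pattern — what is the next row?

Column x: 58, 70, 82, 94, 106, 118, 130 → 142 (+12 each step).
Column y: 12, 22, 32, 42, 52, 62, 72 → 82 (+10 each step).
Combining the parts gives 142  82.

142  82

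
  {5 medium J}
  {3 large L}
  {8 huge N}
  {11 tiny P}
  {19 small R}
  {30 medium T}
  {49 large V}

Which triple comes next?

First slot: each term is the sum of the two before it; 5, 3, 8, 11, 19, 30, 49 → 79.
For the size, repeats medium → large → huge → tiny → small: medium, large, huge, tiny, small, medium, large → huge.
For the letter, letters move forward 2 places in the alphabet: J, L, N, P, R, T, V → X.
So the next triple is {79 huge X}.

{79 huge X}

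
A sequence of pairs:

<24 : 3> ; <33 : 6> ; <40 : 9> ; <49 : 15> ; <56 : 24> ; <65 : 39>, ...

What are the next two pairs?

<72 : 63>, <81 : 102>

First component: 24, 33, 40, 49, 56, 65 → 72 → 81 (alternating steps +9, +7, +9, +7, …).
Second component goes 3, 6, 9, 15, 24, 39 → 63 → 102 (each term is the sum of the two before it).
Putting the parts together: <72 : 63> and then <81 : 102>.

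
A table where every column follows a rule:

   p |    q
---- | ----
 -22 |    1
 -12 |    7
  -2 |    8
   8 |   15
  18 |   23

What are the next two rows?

28  38; 38  61

Column p: +10 each step; -22, -12, -2, 8, 18 → 28 → 38.
Column q: each term is the sum of the two before it, so 1, 7, 8, 15, 23 → 38 → 61.
So the next two rows are 28  38 and 38  61.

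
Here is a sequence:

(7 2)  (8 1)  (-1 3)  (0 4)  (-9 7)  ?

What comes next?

First slot — alternating steps +1, −9, +1, −9, …: 7, 8, -1, 0, -9 → -8.
Second slot — each term is the sum of the two before it: 2, 1, 3, 4, 7 → 11.
Putting it together: (-8 11).

(-8 11)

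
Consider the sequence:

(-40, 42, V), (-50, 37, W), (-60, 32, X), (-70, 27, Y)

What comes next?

First entry — −10 each step: -40, -50, -60, -70 → -80.
Second entry: −5 each step, so 42, 37, 32, 27 → 22.
Letter: letters move forward 1 place in the alphabet; V, W, X, Y → Z.
So the next tuple is (-80, 22, Z).

(-80, 22, Z)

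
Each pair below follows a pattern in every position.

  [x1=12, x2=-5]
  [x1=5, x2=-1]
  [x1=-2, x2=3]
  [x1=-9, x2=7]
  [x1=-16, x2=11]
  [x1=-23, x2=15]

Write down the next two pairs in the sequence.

X1: −7 each step; 12, 5, -2, -9, -16, -23 → -30 → -37.
X2 — +4 each step: -5, -1, 3, 7, 11, 15 → 19 → 23.
So the next two pairs are [x1=-30, x2=19] and [x1=-37, x2=23].

[x1=-30, x2=19], [x1=-37, x2=23]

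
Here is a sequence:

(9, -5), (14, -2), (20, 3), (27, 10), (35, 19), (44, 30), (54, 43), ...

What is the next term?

(65, 58)

First value — differences are 5, 6, 7, … (increasing by 1 each time): 9, 14, 20, 27, 35, 44, 54 → 65.
Second value — differences are 3, 5, 7, … (increasing by 2 each time): -5, -2, 3, 10, 19, 30, 43 → 58.
Putting it together: (65, 58).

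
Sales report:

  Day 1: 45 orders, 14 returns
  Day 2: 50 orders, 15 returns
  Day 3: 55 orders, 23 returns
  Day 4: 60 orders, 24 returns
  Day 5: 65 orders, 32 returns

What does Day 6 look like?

Orders goes 45, 50, 55, 60, 65 → 70 (+5 each step).
Returns: 14, 15, 23, 24, 32 → 33 (alternating steps +1, +8, +1, +8, …).
Combining the parts gives 70 orders, 33 returns.

70 orders, 33 returns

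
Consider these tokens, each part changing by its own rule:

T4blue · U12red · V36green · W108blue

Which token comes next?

Letter: T, U, V, W → X (letters move forward 1 place in the alphabet).
For the second component, ×3 each step: 4, 12, 36, 108 → 324.
Colour: repeats blue → red → green, so blue, red, green, blue → red.
Combining the parts gives X324red.

X324red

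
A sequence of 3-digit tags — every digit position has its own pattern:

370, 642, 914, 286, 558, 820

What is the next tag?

192

First digit — +3 each step, mod 10: 3, 6, 9, 2, 5, 8 → 1.
For the second digit, −3 each step, mod 10: 7, 4, 1, 8, 5, 2 → 9.
Third digit — +2 each step, mod 10: 0, 2, 4, 6, 8, 0 → 2.
Putting it together: 192.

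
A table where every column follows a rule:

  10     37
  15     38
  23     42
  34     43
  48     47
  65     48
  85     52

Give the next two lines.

108  53; 134  57

For the first component, differences are 5, 8, 11, … (increasing by 3 each time): 10, 15, 23, 34, 48, 65, 85 → 108 → 134.
Second component: 37, 38, 42, 43, 47, 48, 52 → 53 → 57 (alternating steps +1, +4, +1, +4, …).
So the next two lines are 108  53 and 134  57.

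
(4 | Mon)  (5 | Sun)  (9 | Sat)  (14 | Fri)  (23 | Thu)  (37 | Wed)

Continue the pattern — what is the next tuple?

First component: each term is the sum of the two before it, so 4, 5, 9, 14, 23, 37 → 60.
Day — runs backward through the weekdays Mon→Sun: Mon, Sun, Sat, Fri, Thu, Wed → Tue.
Combining the parts gives (60 | Tue).

(60 | Tue)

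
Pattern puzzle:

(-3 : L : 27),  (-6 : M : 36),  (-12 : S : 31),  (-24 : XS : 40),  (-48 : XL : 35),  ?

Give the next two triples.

(-96 : L : 44), (-192 : M : 39)

First value goes -3, -6, -12, -24, -48 → -96 → -192 (×2 each step).
Size goes L, M, S, XS, XL → L → M (runs backward through clothing sizes XS→XL).
Third value: alternating steps +9, −5, +9, −5, …, so 27, 36, 31, 40, 35 → 44 → 39.
Putting the parts together: (-96 : L : 44) and then (-192 : M : 39).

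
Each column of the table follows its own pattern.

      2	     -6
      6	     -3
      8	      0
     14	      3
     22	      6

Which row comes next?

First component: 2, 6, 8, 14, 22 → 36 (each term is the sum of the two before it).
Second component — +3 each step: -6, -3, 0, 3, 6 → 9.
So the next row is 36  9.

36  9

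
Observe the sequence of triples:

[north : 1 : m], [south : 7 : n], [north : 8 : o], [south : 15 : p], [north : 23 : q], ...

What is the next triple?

[south : 38 : r]

Direction: alternates north ↔ south, so north, south, north, south, north → south.
Second entry: 1, 7, 8, 15, 23 → 38 (each term is the sum of the two before it).
Letter: letters move forward 1 place in the alphabet; m, n, o, p, q → r.
Putting it together: [south : 38 : r].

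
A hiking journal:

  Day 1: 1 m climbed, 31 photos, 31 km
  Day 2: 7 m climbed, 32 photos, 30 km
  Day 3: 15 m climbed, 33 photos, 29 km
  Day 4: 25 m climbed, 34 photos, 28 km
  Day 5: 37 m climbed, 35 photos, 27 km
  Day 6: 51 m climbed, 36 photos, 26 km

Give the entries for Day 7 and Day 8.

For the m climbed, differences are 6, 8, 10, … (increasing by 2 each time): 1, 7, 15, 25, 37, 51 → 67 → 85.
For the photos, +1 each step: 31, 32, 33, 34, 35, 36 → 37 → 38.
Km: together with the photos always sums to 62; 31, 30, 29, 28, 27, 26 → 25 → 24.
So the next two lines are 67 m climbed, 37 photos, 25 km and 85 m climbed, 38 photos, 24 km.

67 m climbed, 37 photos, 25 km; 85 m climbed, 38 photos, 24 km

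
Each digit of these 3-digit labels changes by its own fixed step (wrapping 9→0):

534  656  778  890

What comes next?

912

First digit: 5, 6, 7, 8 → 9 (+1 each step, mod 10).
Second digit: +2 each step, mod 10, so 3, 5, 7, 9 → 1.
Third digit: 4, 6, 8, 0 → 2 (+2 each step, mod 10).
Combining the parts gives 912.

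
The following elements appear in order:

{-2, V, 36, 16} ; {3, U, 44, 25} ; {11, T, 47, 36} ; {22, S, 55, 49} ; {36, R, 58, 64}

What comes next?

{53, Q, 66, 81}

First coordinate goes -2, 3, 11, 22, 36 → 53 (differences are 5, 8, 11, … (increasing by 3 each time)).
Letter goes V, U, T, S, R → Q (letters move back 1 place in the alphabet).
Third coordinate — alternating steps +8, +3, +8, +3, …: 36, 44, 47, 55, 58 → 66.
Fourth coordinate: 16, 25, 36, 49, 64 → 81 (perfect squares: 4², 5², 6², …).
Combining the parts gives {53, Q, 66, 81}.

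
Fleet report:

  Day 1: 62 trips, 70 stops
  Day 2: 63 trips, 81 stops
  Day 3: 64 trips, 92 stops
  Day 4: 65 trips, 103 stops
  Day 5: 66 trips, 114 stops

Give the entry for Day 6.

Trips: +1 each step; 62, 63, 64, 65, 66 → 67.
Stops: +11 each step, so 70, 81, 92, 103, 114 → 125.
Combining the parts gives 67 trips, 125 stops.

67 trips, 125 stops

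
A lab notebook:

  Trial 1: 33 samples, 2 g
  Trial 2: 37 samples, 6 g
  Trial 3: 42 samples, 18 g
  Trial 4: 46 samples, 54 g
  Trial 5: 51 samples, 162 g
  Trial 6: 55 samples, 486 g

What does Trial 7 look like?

60 samples, 1458 g

Samples — alternating steps +4, +5, +4, +5, …: 33, 37, 42, 46, 51, 55 → 60.
G — ×3 each step: 2, 6, 18, 54, 162, 486 → 1458.
Putting it together: 60 samples, 1458 g.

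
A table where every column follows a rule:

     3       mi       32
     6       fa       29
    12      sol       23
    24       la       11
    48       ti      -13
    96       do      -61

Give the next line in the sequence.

For the first component, ×2 each step: 3, 6, 12, 24, 48, 96 → 192.
Note: mi, fa, sol, la, ti, do → re (runs through the solfège scale do→ti).
Third component: together with the first component always sums to 35, so 32, 29, 23, 11, -13, -61 → -157.
Combining the parts gives 192  re  -157.

192  re  -157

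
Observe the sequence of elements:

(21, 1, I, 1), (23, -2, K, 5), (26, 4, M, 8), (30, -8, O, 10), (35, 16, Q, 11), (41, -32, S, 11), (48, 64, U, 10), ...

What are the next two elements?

First slot: 21, 23, 26, 30, 35, 41, 48 → 56 → 65 (differences are 2, 3, 4, … (increasing by 1 each time)).
Second slot: 1, -2, 4, -8, 16, -32, 64 → -128 → 256 (×(-2) each step).
Letter — letters move forward 2 places in the alphabet: I, K, M, O, Q, S, U → W → Y.
For the fourth slot, differences are 4, 3, 2, … (decreasing by 1 each time): 1, 5, 8, 10, 11, 11, 10 → 8 → 5.
So the next two elements are (56, -128, W, 8) and (65, 256, Y, 5).

(56, -128, W, 8), (65, 256, Y, 5)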